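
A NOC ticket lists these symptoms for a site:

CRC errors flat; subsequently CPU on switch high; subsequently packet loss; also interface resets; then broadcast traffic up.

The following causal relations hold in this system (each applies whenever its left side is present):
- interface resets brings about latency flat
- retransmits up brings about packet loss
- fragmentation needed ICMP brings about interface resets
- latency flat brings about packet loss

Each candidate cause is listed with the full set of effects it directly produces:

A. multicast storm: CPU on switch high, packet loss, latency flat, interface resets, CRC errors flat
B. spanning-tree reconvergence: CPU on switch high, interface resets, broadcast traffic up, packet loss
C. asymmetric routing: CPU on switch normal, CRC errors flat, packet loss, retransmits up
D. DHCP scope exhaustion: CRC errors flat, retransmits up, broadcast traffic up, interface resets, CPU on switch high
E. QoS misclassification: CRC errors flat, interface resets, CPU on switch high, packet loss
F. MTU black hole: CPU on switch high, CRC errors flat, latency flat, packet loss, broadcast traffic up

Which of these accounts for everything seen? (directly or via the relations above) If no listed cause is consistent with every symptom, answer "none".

D

Checking each candidate against the observations:
(A) multicast storm — does not account for broadcast traffic up
(B) spanning-tree reconvergence — CRC errors flat NO; CPU on switch high yes; packet loss yes; interface resets yes; broadcast traffic up yes
(C) asymmetric routing — CRC errors flat yes; CPU on switch high NO; packet loss yes; interface resets NO; broadcast traffic up NO
(D) DHCP scope exhaustion — CRC errors flat yes; CPU on switch high yes; packet loss yes (via retransmits up → packet loss); interface resets yes; broadcast traffic up yes
(E) QoS misclassification — CRC errors flat yes; CPU on switch high yes; packet loss yes; interface resets yes; broadcast traffic up NO
(F) MTU black hole — CRC errors flat yes; CPU on switch high yes; packet loss yes; interface resets NO; broadcast traffic up yes
Only (D) is consistent with every observation.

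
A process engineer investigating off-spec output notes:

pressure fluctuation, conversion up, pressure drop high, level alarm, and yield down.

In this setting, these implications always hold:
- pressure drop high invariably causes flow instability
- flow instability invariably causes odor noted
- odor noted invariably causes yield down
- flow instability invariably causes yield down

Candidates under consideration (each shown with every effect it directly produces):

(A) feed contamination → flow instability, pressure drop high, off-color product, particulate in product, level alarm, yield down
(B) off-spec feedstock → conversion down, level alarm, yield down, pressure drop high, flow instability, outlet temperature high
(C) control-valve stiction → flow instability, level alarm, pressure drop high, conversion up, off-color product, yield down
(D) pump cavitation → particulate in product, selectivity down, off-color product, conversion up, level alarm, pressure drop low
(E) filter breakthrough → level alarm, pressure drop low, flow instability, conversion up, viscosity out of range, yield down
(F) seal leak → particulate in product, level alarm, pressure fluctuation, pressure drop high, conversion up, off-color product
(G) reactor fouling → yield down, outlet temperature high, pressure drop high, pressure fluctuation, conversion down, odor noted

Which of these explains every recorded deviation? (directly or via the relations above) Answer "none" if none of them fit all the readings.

F

Per-candidate check:
(A) feed contamination — does not account for pressure fluctuation, conversion up
(B) off-spec feedstock — fails on pressure fluctuation, conversion up (predicts conversion down, not conversion up)
(C) control-valve stiction — pressure fluctuation miss; conversion up match; pressure drop high match; level alarm match; yield down match
(D) pump cavitation — fails on pressure fluctuation, pressure drop high, yield down (predicts pressure drop low, not pressure drop high)
(E) filter breakthrough — pressure fluctuation miss; conversion up match; pressure drop high miss; level alarm match; yield down match
(F) seal leak — pressure fluctuation match; conversion up match; pressure drop high match; level alarm match; yield down match (through pressure drop high → flow instability → yield down)
(G) reactor fouling — pressure fluctuation match; conversion up miss; pressure drop high match; level alarm miss; yield down match
(F) is the only candidate with no mismatches.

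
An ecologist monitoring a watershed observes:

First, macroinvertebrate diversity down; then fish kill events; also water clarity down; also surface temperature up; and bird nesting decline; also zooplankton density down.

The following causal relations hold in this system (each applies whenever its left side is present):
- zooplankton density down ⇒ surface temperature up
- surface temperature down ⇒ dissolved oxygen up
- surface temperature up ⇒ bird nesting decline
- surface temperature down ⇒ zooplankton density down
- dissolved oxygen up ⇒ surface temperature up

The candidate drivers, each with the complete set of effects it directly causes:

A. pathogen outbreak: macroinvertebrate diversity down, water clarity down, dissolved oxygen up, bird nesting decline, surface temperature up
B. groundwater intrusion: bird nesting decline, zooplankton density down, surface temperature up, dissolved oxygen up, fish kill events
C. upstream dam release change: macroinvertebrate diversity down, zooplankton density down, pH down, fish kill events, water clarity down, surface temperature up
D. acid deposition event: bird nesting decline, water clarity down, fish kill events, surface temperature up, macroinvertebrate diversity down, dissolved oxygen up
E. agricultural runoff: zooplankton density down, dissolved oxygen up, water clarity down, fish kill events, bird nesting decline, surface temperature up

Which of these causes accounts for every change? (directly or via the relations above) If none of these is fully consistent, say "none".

C

Testing each hypothesis:
(A) pathogen outbreak — does not account for fish kill events, zooplankton density down
(B) groundwater intrusion — does not account for macroinvertebrate diversity down, water clarity down
(C) upstream dam release change — macroinvertebrate diversity down +; fish kill events +; water clarity down +; surface temperature up +; bird nesting decline + (through surface temperature up → bird nesting decline); zooplankton density down +
(D) acid deposition event — macroinvertebrate diversity down +; fish kill events +; water clarity down +; surface temperature up +; bird nesting decline +; zooplankton density down -
(E) agricultural runoff — macroinvertebrate diversity down -; fish kill events +; water clarity down +; surface temperature up +; bird nesting decline +; zooplankton density down +
Only (C) is consistent with every observation.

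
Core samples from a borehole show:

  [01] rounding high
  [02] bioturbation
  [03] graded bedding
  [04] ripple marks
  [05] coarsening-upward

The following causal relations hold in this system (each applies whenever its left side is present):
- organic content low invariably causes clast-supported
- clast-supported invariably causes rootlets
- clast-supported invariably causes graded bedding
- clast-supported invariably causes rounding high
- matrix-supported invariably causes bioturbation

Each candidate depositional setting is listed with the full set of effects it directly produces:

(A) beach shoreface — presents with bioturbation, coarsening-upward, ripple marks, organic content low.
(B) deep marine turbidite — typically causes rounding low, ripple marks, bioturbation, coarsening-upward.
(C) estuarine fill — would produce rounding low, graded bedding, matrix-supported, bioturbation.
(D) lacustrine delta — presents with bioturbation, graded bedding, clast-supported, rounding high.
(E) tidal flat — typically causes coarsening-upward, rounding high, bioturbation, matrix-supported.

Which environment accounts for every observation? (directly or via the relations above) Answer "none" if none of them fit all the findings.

Checking each candidate against the observations:
(A) beach shoreface — accounts for every observation (rounding high by organic content low → clast-supported → rounding high)
(B) deep marine turbidite — rounding high -; bioturbation +; graded bedding -; ripple marks +; coarsening-upward +
(C) estuarine fill — rounding high -; bioturbation +; graded bedding +; ripple marks -; coarsening-upward -
(D) lacustrine delta — rounding high +; bioturbation +; graded bedding +; ripple marks -; coarsening-upward -
(E) tidal flat — rounding high +; bioturbation +; graded bedding -; ripple marks -; coarsening-upward +
(A) alone accounts for all the evidence.

A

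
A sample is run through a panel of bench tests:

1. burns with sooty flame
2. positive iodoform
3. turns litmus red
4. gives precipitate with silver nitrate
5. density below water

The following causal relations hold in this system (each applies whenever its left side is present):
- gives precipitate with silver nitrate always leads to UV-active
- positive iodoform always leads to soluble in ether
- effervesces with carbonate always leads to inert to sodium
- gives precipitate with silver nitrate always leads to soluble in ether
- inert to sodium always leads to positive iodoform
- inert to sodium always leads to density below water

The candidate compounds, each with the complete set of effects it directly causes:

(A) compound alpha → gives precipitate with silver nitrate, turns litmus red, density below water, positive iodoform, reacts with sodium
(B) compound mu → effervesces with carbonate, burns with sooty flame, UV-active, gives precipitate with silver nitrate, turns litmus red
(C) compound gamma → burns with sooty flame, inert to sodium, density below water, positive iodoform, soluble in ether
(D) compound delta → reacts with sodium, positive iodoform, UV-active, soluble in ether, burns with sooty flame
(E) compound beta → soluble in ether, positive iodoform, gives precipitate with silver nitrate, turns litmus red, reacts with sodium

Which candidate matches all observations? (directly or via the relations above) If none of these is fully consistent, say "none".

B

Per-candidate check:
(A) compound alpha — burns with sooty flame NO; positive iodoform yes; turns litmus red yes; gives precipitate with silver nitrate yes; density below water yes
(B) compound mu — accounts for every observation (positive iodoform by effervesces with carbonate → inert to sodium → positive iodoform)
(C) compound gamma — burns with sooty flame yes; positive iodoform yes; turns litmus red NO; gives precipitate with silver nitrate NO; density below water yes
(D) compound delta — does not account for turns litmus red, gives precipitate with silver nitrate, density below water
(E) compound beta — burns with sooty flame NO; positive iodoform yes; turns litmus red yes; gives precipitate with silver nitrate yes; density below water NO
(B) alone accounts for all the evidence.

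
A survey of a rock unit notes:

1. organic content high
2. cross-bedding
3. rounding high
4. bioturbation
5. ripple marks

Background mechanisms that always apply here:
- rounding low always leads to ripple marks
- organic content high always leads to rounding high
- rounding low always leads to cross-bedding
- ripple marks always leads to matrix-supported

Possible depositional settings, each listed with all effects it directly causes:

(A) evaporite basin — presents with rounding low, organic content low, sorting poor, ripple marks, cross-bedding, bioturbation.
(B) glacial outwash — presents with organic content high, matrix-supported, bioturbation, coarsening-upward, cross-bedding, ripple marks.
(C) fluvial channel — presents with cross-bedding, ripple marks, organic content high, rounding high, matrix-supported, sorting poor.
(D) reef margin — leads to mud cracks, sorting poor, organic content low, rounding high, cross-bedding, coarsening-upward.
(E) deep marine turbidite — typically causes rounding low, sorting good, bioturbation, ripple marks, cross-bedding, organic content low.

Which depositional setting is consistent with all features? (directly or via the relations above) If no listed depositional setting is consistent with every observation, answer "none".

Per-candidate check:
(A) evaporite basin — fails on organic content high, rounding high (predicts organic content low, not organic content high; predicts rounding low, not rounding high)
(B) glacial outwash — accounts for every observation (rounding high through organic content high → rounding high)
(C) fluvial channel — does not account for bioturbation
(D) reef margin — organic content high NO; cross-bedding yes; rounding high yes; bioturbation NO; ripple marks NO
(E) deep marine turbidite — fails on organic content high, rounding high (predicts organic content low, not organic content high; predicts rounding low, not rounding high)
(B) is the only candidate with no mismatches.

B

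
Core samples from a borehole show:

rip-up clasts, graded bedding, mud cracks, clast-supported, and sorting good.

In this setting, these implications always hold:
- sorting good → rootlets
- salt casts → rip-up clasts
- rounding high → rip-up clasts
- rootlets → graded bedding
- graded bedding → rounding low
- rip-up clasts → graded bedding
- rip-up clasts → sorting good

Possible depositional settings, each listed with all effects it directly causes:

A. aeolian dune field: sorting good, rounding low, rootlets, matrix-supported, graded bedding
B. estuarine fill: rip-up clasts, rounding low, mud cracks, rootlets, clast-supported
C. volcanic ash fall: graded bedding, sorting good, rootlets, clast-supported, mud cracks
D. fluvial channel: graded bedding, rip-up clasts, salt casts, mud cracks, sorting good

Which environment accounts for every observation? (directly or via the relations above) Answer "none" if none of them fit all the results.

B

Per-candidate check:
(A) aeolian dune field — rip-up clasts miss; graded bedding match; mud cracks miss; clast-supported miss; sorting good match
(B) estuarine fill — accounts for every observation (graded bedding by rip-up clasts → graded bedding)
(C) volcanic ash fall — does not account for rip-up clasts
(D) fluvial channel — does not account for clast-supported
(B) alone accounts for all the evidence.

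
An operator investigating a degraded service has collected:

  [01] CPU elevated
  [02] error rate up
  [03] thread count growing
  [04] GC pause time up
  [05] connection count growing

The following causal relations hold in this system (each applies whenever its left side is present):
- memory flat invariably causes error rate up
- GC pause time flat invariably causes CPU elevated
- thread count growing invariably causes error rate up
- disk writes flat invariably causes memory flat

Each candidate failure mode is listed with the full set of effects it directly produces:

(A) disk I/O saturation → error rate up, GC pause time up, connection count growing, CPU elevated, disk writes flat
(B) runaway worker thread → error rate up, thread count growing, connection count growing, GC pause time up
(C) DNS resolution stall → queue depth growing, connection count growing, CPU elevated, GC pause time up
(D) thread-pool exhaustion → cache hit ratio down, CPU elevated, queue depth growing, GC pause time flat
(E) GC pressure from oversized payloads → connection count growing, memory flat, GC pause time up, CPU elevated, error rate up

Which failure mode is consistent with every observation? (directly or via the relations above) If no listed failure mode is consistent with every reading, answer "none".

Per-candidate check:
(A) disk I/O saturation — does not account for thread count growing
(B) runaway worker thread — CPU elevated miss; error rate up match; thread count growing match; GC pause time up match; connection count growing match
(C) DNS resolution stall — does not account for error rate up, thread count growing
(D) thread-pool exhaustion — fails on error rate up, thread count growing, GC pause time up, connection count growing (predicts GC pause time flat, not GC pause time up)
(E) GC pressure from oversized payloads — does not account for thread count growing
No candidate is consistent with all observations.

none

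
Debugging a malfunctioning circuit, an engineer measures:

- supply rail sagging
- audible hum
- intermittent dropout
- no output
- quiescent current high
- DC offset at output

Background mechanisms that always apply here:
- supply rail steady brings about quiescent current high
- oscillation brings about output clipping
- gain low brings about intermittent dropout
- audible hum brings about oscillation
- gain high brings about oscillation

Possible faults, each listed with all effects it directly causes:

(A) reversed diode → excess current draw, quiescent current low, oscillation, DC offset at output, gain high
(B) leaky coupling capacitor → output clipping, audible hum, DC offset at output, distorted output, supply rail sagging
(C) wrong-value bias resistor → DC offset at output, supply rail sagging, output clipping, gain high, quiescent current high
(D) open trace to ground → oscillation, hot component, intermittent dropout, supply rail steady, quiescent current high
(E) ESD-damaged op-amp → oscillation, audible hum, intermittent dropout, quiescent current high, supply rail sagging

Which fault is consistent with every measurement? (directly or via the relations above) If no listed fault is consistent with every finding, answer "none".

none

Testing each hypothesis:
(A) reversed diode — supply rail sagging -; audible hum -; intermittent dropout -; no output -; quiescent current high -; DC offset at output +
(B) leaky coupling capacitor — supply rail sagging +; audible hum +; intermittent dropout -; no output -; quiescent current high -; DC offset at output +
(C) wrong-value bias resistor — does not account for audible hum, intermittent dropout, no output
(D) open trace to ground — fails on supply rail sagging, audible hum, no output, DC offset at output (predicts supply rail steady, not supply rail sagging)
(E) ESD-damaged op-amp — does not account for no output, DC offset at output
No candidate is consistent with all observations.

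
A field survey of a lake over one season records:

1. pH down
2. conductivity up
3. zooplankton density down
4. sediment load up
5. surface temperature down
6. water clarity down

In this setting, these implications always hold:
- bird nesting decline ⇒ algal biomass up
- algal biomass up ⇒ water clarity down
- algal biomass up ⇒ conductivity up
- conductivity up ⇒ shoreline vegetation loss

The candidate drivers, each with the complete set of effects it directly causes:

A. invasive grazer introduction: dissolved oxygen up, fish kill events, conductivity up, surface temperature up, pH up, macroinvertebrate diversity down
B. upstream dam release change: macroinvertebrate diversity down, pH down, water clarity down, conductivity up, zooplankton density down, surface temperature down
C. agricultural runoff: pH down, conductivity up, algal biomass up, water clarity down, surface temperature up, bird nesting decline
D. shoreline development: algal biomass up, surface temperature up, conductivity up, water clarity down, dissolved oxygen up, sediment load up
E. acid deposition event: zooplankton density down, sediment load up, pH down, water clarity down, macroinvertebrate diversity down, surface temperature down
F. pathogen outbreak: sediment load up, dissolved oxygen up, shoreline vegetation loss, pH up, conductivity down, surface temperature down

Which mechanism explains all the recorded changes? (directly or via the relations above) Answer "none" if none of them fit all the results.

For each candidate, compare predicted effects to what was observed:
(A) invasive grazer introduction — fails on pH down, zooplankton density down, sediment load up, surface temperature down, water clarity down (predicts pH up, not pH down; predicts surface temperature up, not surface temperature down)
(B) upstream dam release change — does not account for sediment load up
(C) agricultural runoff — pH down yes; conductivity up yes; zooplankton density down NO; sediment load up NO; surface temperature down NO; water clarity down yes
(D) shoreline development — pH down NO; conductivity up yes; zooplankton density down NO; sediment load up yes; surface temperature down NO; water clarity down yes
(E) acid deposition event — pH down yes; conductivity up NO; zooplankton density down yes; sediment load up yes; surface temperature down yes; water clarity down yes
(F) pathogen outbreak — pH down NO; conductivity up NO; zooplankton density down NO; sediment load up yes; surface temperature down yes; water clarity down NO
No candidate is consistent with all observations.

none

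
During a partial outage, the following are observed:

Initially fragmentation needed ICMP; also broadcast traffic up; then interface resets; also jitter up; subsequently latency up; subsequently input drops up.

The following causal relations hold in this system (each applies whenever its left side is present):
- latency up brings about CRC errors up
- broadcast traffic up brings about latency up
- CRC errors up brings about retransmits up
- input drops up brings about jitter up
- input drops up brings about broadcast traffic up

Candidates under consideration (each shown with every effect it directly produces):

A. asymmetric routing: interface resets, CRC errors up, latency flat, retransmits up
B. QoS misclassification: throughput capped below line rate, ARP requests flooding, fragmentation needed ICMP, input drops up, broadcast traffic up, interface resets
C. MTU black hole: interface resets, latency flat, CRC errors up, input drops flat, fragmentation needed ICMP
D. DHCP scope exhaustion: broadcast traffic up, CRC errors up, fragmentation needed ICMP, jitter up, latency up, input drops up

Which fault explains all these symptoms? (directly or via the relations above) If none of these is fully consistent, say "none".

B

Checking each candidate against the observations:
(A) asymmetric routing — fragmentation needed ICMP ✗; broadcast traffic up ✗; interface resets ✓; jitter up ✗; latency up ✗; input drops up ✗
(B) QoS misclassification — accounts for every observation (jitter up through input drops up → jitter up)
(C) MTU black hole — fragmentation needed ICMP ✓; broadcast traffic up ✗; interface resets ✓; jitter up ✗; latency up ✗; input drops up ✗
(D) DHCP scope exhaustion — does not account for interface resets
(B) alone accounts for all the evidence.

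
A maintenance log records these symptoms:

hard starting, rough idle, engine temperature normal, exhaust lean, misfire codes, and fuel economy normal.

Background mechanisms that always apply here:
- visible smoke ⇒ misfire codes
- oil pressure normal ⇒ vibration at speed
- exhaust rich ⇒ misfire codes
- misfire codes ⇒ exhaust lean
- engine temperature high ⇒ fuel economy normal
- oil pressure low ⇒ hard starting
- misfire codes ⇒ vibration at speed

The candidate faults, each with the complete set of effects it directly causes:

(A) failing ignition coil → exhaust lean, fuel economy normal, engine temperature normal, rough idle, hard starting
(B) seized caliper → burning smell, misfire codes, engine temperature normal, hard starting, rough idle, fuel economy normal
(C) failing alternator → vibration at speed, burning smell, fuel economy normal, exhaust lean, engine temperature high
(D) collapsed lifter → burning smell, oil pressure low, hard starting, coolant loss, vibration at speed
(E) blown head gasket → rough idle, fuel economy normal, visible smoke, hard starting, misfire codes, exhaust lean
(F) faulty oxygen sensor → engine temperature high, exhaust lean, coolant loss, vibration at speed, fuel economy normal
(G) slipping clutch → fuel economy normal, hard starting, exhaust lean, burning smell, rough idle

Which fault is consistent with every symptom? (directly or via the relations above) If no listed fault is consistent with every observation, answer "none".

B

Per-candidate check:
(A) failing ignition coil — hard starting match; rough idle match; engine temperature normal match; exhaust lean match; misfire codes miss; fuel economy normal match
(B) seized caliper — accounts for every observation (exhaust lean via misfire codes → exhaust lean)
(C) failing alternator — fails on hard starting, rough idle, engine temperature normal, misfire codes (predicts engine temperature high, not engine temperature normal)
(D) collapsed lifter — hard starting match; rough idle miss; engine temperature normal miss; exhaust lean miss; misfire codes miss; fuel economy normal miss
(E) blown head gasket — hard starting match; rough idle match; engine temperature normal miss; exhaust lean match; misfire codes match; fuel economy normal match
(F) faulty oxygen sensor — hard starting miss; rough idle miss; engine temperature normal miss; exhaust lean match; misfire codes miss; fuel economy normal match
(G) slipping clutch — does not account for engine temperature normal, misfire codes
(B) alone accounts for all the evidence.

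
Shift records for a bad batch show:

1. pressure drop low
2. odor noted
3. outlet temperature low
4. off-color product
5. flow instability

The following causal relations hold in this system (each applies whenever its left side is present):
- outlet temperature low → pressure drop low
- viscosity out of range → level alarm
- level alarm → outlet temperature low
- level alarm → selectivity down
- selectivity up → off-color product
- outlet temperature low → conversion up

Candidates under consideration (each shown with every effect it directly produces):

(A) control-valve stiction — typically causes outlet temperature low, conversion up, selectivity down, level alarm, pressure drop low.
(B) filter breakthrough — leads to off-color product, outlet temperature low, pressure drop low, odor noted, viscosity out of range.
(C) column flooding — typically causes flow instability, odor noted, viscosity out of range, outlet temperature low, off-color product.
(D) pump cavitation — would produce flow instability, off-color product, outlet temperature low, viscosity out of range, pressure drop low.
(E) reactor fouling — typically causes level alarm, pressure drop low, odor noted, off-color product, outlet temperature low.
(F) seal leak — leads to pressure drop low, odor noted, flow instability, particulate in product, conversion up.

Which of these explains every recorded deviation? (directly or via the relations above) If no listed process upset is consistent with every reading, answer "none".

Per-candidate check:
(A) control-valve stiction — pressure drop low ✓; odor noted ✗; outlet temperature low ✓; off-color product ✗; flow instability ✗
(B) filter breakthrough — pressure drop low ✓; odor noted ✓; outlet temperature low ✓; off-color product ✓; flow instability ✗
(C) column flooding — accounts for every observation (pressure drop low by outlet temperature low → pressure drop low)
(D) pump cavitation — pressure drop low ✓; odor noted ✗; outlet temperature low ✓; off-color product ✓; flow instability ✓
(E) reactor fouling — does not account for flow instability
(F) seal leak — does not account for outlet temperature low, off-color product
Only (C) is consistent with every observation.

C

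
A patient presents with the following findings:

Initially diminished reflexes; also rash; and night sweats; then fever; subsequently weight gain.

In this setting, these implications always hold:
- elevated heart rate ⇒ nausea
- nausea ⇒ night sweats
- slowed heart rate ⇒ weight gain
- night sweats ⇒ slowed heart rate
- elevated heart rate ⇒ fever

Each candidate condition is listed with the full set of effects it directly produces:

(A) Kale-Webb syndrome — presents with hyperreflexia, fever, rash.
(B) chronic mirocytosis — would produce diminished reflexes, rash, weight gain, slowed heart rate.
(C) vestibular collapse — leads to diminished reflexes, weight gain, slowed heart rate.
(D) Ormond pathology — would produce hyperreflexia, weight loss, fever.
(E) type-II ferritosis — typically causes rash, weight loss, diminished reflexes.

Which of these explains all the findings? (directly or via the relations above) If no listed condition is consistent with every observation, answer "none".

none

For each candidate, compare predicted effects to what was observed:
(A) Kale-Webb syndrome — diminished reflexes -; rash +; night sweats -; fever +; weight gain -
(B) chronic mirocytosis — diminished reflexes +; rash +; night sweats -; fever -; weight gain +
(C) vestibular collapse — diminished reflexes +; rash -; night sweats -; fever -; weight gain +
(D) Ormond pathology — fails on diminished reflexes, rash, night sweats, weight gain (predicts hyperreflexia, not diminished reflexes; predicts weight loss, not weight gain)
(E) type-II ferritosis — fails on night sweats, fever, weight gain (predicts weight loss, not weight gain)
Every candidate fails on at least one observation.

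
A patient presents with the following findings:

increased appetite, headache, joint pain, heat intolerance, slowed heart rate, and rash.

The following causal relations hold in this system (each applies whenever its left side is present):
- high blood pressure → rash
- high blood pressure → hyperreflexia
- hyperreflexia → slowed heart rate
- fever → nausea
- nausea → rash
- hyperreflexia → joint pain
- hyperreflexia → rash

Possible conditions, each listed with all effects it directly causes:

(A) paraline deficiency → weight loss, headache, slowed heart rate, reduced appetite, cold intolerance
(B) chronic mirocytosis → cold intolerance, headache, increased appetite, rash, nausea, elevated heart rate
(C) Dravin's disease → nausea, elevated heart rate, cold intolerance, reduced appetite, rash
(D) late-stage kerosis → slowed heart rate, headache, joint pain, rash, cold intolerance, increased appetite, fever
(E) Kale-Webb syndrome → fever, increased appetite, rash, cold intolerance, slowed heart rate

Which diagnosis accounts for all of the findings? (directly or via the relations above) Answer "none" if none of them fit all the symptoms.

none

Per-candidate check:
(A) paraline deficiency — increased appetite miss; headache match; joint pain miss; heat intolerance miss; slowed heart rate match; rash miss
(B) chronic mirocytosis — increased appetite match; headache match; joint pain miss; heat intolerance miss; slowed heart rate miss; rash match
(C) Dravin's disease — increased appetite miss; headache miss; joint pain miss; heat intolerance miss; slowed heart rate miss; rash match
(D) late-stage kerosis — fails on heat intolerance (predicts cold intolerance, not heat intolerance)
(E) Kale-Webb syndrome — increased appetite match; headache miss; joint pain miss; heat intolerance miss; slowed heart rate match; rash match
None of the listed candidates fits everything.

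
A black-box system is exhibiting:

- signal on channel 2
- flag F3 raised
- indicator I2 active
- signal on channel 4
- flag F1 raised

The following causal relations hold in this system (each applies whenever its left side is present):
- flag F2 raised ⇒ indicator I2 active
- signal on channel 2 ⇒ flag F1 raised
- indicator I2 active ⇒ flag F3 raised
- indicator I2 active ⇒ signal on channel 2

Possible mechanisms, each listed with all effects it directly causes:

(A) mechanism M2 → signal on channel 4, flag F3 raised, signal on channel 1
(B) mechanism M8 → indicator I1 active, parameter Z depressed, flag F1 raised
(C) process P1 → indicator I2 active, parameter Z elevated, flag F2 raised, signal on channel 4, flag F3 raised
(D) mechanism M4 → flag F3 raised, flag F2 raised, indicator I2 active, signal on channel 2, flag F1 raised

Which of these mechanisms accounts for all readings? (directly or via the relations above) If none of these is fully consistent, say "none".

Per-candidate check:
(A) mechanism M2 — signal on channel 2 miss; flag F3 raised match; indicator I2 active miss; signal on channel 4 match; flag F1 raised miss
(B) mechanism M8 — does not account for signal on channel 2, flag F3 raised, indicator I2 active, signal on channel 4
(C) process P1 — accounts for every observation (signal on channel 2 by indicator I2 active → signal on channel 2)
(D) mechanism M4 — signal on channel 2 match; flag F3 raised match; indicator I2 active match; signal on channel 4 miss; flag F1 raised match
Only (C) is consistent with every observation.

C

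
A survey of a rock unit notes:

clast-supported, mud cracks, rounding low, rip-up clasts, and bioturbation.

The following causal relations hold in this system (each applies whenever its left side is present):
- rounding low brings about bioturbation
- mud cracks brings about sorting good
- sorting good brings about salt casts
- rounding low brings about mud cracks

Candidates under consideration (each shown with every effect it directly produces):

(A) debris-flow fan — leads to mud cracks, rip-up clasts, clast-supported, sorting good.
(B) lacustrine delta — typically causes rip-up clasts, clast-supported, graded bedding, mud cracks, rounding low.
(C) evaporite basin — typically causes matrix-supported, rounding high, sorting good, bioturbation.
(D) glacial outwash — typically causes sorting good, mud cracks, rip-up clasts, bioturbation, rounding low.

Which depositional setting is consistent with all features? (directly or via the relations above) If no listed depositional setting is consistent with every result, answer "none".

B

Per-candidate check:
(A) debris-flow fan — clast-supported ✓; mud cracks ✓; rounding low ✗; rip-up clasts ✓; bioturbation ✗
(B) lacustrine delta — clast-supported ✓; mud cracks ✓; rounding low ✓; rip-up clasts ✓; bioturbation ✓ (by rounding low → bioturbation)
(C) evaporite basin — clast-supported ✗; mud cracks ✗; rounding low ✗; rip-up clasts ✗; bioturbation ✓
(D) glacial outwash — clast-supported ✗; mud cracks ✓; rounding low ✓; rip-up clasts ✓; bioturbation ✓
Only (B) is consistent with every observation.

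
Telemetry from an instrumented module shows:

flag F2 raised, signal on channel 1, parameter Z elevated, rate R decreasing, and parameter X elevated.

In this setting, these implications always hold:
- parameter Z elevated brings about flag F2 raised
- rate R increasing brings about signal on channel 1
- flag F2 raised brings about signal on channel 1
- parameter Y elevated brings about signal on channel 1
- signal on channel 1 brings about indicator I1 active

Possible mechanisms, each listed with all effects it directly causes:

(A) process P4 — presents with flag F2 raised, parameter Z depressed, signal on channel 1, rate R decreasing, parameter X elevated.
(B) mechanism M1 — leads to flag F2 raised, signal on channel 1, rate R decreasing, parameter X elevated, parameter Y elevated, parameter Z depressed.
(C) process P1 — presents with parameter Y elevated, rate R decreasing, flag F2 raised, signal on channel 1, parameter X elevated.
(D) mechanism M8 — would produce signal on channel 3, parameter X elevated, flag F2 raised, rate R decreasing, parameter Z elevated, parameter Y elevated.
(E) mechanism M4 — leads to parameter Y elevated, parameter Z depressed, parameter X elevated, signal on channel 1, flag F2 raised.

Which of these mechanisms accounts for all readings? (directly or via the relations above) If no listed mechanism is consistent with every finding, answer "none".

Per-candidate check:
(A) process P4 — flag F2 raised +; signal on channel 1 +; parameter Z elevated -; rate R decreasing +; parameter X elevated +
(B) mechanism M1 — fails on parameter Z elevated (predicts parameter Z depressed, not parameter Z elevated)
(C) process P1 — does not account for parameter Z elevated
(D) mechanism M8 — accounts for every observation (signal on channel 1 via flag F2 raised → signal on channel 1)
(E) mechanism M4 — fails on parameter Z elevated, rate R decreasing (predicts parameter Z depressed, not parameter Z elevated)
Only (D) is consistent with every observation.

D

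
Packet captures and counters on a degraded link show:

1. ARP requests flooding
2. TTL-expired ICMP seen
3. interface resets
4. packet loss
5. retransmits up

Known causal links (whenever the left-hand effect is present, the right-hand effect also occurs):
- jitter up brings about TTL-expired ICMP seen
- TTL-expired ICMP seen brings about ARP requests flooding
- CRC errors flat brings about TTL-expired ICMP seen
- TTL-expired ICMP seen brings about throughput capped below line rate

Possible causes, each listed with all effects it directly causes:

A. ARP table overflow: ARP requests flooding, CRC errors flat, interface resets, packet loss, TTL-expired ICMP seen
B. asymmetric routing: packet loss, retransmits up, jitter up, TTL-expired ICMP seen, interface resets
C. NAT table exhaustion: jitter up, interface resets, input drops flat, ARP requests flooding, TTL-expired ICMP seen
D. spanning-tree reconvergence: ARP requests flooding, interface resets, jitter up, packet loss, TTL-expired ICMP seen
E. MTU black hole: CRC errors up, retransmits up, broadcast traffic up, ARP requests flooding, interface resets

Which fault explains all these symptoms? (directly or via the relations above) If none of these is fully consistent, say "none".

B

Checking each candidate against the observations:
(A) ARP table overflow — ARP requests flooding ✓; TTL-expired ICMP seen ✓; interface resets ✓; packet loss ✓; retransmits up ✗
(B) asymmetric routing — accounts for every observation (ARP requests flooding by TTL-expired ICMP seen → ARP requests flooding)
(C) NAT table exhaustion — does not account for packet loss, retransmits up
(D) spanning-tree reconvergence — ARP requests flooding ✓; TTL-expired ICMP seen ✓; interface resets ✓; packet loss ✓; retransmits up ✗
(E) MTU black hole — ARP requests flooding ✓; TTL-expired ICMP seen ✗; interface resets ✓; packet loss ✗; retransmits up ✓
Only (B) is consistent with every observation.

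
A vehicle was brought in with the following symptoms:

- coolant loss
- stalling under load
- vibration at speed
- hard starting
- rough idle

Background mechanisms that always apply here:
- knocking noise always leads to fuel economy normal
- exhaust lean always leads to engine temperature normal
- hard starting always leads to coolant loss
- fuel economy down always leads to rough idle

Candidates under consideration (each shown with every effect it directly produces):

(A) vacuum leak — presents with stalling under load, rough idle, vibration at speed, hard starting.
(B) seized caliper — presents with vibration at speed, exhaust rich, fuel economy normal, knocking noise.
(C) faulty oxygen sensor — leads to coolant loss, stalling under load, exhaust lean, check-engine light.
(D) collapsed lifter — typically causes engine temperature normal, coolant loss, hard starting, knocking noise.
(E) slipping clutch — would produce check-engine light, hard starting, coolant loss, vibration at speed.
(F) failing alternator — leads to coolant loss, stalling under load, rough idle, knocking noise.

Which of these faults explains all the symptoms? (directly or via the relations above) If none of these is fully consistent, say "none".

A

Checking each candidate against the observations:
(A) vacuum leak — coolant loss + (by hard starting → coolant loss); stalling under load +; vibration at speed +; hard starting +; rough idle +
(B) seized caliper — coolant loss -; stalling under load -; vibration at speed +; hard starting -; rough idle -
(C) faulty oxygen sensor — coolant loss +; stalling under load +; vibration at speed -; hard starting -; rough idle -
(D) collapsed lifter — coolant loss +; stalling under load -; vibration at speed -; hard starting +; rough idle -
(E) slipping clutch — does not account for stalling under load, rough idle
(F) failing alternator — coolant loss +; stalling under load +; vibration at speed -; hard starting -; rough idle +
(A) is the only candidate with no mismatches.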